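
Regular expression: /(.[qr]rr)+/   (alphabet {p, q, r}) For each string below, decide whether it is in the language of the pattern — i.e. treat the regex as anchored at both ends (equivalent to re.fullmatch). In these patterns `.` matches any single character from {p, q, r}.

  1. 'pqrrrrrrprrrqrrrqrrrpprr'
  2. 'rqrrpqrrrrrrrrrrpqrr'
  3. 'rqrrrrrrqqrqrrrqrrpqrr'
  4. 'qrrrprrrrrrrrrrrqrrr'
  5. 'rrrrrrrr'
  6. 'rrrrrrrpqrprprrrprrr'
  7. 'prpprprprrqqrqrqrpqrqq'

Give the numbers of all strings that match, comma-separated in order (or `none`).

1 → no match
2 → match
3 → no match
4 → match
5 → match
6 → no match
7 → no match — must end with 'rr'

2, 4, 5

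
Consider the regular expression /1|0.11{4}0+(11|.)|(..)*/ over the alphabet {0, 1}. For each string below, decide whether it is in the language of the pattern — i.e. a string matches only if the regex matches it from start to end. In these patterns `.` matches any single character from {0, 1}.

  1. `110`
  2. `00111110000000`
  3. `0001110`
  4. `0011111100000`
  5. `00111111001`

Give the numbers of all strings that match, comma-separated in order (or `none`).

1. `110` → no match
2 → match
3. `0001110` → no match
4 → no match
5. `00111111001` → no match

2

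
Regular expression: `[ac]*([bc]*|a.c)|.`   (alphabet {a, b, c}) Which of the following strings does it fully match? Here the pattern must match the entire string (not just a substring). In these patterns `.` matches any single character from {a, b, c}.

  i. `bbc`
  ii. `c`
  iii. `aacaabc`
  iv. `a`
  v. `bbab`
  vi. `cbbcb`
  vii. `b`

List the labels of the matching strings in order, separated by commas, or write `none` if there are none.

i, ii, iii, iv, vi, vii

i → match
ii → match
iii → match
iv → match
v → no match
vi → match
vii → match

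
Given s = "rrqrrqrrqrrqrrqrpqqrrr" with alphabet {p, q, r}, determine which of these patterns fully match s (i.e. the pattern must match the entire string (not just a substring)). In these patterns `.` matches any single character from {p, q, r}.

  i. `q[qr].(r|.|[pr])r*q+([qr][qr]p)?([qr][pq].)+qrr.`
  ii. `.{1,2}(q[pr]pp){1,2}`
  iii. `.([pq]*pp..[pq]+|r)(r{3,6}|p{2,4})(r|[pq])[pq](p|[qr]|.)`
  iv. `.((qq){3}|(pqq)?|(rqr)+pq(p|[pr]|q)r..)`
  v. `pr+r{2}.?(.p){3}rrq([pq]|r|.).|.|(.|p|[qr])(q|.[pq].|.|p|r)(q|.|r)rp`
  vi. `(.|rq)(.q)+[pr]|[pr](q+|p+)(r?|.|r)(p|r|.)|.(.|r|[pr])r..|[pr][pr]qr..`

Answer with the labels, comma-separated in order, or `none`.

iv

i → no match — must start with "q"
ii → no match — must end with "pp"
iii → no match
iv → match
v → no match
vi → no match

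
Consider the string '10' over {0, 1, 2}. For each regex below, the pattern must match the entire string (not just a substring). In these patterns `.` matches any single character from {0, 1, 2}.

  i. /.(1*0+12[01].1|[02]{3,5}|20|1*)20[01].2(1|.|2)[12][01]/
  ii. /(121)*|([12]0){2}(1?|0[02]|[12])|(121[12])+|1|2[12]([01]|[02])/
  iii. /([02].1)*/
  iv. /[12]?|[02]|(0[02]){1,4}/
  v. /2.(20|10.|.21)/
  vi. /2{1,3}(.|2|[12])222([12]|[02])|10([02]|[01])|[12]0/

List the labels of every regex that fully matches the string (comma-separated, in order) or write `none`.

vi

i → no match
ii → no match
iii → no match
iv → no match
v → no match — must start with '2'
vi → match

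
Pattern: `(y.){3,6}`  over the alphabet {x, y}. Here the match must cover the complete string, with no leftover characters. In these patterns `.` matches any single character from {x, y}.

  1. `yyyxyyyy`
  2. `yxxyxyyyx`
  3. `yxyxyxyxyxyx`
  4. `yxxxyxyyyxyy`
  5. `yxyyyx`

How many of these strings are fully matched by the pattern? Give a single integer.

3

1 → match
2 → no match
3 → match
4 → no match
5 → match
Total matched: 3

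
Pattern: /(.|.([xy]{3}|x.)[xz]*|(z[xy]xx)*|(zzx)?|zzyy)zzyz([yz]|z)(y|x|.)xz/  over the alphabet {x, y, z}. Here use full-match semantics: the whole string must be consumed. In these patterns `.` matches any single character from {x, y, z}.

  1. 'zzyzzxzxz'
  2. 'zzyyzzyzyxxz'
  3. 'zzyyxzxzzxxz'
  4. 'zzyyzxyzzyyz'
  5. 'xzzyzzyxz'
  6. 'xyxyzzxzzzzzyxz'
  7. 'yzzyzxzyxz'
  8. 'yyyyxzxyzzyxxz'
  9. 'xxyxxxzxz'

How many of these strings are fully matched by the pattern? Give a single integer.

1 → no match
2 → match
3 → no match
4 → no match — must end with 'xz'
5 → match
6 → no match
7 → no match
8 → no match
9 → no match
Total matched: 2

2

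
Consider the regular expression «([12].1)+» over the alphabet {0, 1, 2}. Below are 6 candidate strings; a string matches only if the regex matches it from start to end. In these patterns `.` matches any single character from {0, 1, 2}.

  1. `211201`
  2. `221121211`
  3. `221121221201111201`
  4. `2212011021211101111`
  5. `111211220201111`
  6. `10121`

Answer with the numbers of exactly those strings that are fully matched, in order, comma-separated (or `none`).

1, 2, 3

1 → match
2 → match
3 → match
4 → no match
5 → no match
6 → no match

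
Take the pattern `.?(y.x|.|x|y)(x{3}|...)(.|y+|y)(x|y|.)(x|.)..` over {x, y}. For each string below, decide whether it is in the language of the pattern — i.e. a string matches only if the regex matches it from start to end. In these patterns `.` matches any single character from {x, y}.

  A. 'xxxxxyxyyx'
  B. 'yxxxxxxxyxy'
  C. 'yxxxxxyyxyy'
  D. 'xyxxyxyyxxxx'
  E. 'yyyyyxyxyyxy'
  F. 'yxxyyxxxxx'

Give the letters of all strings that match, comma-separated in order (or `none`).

A → match
B → match
C → match
D → match
E → no match
F → match

A, B, C, D, F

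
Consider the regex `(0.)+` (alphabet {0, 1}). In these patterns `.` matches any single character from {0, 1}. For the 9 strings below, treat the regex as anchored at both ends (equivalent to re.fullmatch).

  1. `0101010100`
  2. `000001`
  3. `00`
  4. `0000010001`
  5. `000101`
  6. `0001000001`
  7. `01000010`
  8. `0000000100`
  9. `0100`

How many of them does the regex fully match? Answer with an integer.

1. `0101010100` → match
2. `000001` → match
3. `00` → match
4. `0000010001` → match
5. `000101` → match
6. `0001000001` → match
7. `01000010` → no match
8. `0000000100` → match
9. `0100` → match
Total matched: 8

8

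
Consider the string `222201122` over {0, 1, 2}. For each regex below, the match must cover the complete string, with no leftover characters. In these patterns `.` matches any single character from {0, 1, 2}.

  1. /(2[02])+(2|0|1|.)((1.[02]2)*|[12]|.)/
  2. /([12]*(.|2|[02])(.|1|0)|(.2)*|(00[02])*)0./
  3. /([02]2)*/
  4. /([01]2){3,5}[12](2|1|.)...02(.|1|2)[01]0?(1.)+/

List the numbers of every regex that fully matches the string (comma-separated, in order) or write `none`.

1

1 → match
2 → no match
3 → no match
4 → no match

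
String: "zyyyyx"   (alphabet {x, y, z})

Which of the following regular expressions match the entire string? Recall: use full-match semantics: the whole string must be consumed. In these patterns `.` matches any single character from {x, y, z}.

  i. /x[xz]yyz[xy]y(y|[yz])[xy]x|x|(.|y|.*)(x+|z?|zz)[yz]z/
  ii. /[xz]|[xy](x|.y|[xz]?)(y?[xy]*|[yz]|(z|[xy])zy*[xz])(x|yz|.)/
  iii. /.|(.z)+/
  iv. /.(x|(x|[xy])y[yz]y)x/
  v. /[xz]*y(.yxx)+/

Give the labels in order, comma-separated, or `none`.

iv

i → no match
ii → no match
iii → no match
iv → match
v → no match — must end with "yxx"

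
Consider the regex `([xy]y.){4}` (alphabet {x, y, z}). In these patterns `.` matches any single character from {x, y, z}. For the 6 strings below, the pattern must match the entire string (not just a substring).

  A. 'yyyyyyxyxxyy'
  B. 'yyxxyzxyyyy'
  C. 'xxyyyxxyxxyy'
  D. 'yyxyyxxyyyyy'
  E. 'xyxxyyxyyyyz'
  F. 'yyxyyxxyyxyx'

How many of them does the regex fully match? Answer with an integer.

A → match
B → no match
C → no match
D → match
E → match
F → match
Total matched: 4

4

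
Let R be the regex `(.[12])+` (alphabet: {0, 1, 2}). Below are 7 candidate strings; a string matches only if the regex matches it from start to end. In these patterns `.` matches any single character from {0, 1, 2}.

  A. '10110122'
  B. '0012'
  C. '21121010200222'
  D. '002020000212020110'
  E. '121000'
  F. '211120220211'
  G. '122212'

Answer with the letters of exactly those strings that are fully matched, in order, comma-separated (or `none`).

A → no match
B → no match
C → no match
D → no match
E → no match
F → no match
G → match

G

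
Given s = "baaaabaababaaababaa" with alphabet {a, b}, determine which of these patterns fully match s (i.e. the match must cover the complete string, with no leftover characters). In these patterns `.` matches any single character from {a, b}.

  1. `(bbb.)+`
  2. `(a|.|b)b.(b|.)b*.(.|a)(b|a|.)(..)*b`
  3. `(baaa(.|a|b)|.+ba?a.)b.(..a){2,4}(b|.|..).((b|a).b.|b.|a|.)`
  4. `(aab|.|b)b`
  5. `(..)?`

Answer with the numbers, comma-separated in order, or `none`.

1 → no match — must start with "bbb"
2 → no match — must end with "b"
3 → match
4 → no match — must end with "b"
5 → no match

3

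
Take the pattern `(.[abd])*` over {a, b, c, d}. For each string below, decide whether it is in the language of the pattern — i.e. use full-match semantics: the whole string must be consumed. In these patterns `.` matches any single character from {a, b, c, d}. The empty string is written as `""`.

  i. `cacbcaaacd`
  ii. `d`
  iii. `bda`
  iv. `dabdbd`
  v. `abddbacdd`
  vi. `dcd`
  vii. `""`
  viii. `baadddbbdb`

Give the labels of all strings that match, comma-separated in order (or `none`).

i, iv, vii, viii

i → match
ii → no match
iii → no match
iv → match
v → no match
vi → no match
vii → match
viii → match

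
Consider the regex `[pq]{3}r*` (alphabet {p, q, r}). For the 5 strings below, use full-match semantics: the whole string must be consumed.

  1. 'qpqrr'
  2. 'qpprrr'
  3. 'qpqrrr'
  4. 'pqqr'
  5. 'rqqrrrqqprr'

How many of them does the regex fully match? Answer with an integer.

4

1 → match
2 → match
3 → match
4 → match
5 → no match
Total matched: 4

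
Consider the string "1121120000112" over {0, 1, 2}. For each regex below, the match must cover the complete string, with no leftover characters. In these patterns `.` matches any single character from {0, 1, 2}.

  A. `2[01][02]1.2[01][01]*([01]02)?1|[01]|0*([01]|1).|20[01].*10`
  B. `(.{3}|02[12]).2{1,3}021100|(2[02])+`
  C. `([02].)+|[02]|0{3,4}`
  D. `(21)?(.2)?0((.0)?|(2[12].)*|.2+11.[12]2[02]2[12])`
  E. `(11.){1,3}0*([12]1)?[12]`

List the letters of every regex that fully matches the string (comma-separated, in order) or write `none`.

E

A → no match
B → no match
C → no match
D → no match
E → match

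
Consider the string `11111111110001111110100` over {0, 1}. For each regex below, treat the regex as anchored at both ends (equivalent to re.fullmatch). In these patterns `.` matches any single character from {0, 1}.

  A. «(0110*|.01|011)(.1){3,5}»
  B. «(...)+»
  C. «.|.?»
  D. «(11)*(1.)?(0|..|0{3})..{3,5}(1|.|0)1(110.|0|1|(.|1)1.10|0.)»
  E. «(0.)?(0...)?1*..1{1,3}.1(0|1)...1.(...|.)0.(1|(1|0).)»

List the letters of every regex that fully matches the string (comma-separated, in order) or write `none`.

A → no match — must end with `1`
B → no match
C → no match
D → match
E → match

D, E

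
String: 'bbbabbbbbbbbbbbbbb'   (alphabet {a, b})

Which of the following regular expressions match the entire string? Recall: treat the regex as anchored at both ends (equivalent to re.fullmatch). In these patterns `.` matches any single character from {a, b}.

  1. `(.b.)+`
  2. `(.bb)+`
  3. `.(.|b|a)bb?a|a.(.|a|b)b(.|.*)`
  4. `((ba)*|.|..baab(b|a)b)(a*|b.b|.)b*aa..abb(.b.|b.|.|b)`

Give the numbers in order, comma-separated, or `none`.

1 → match
2 → match
3 → no match
4 → no match

1, 2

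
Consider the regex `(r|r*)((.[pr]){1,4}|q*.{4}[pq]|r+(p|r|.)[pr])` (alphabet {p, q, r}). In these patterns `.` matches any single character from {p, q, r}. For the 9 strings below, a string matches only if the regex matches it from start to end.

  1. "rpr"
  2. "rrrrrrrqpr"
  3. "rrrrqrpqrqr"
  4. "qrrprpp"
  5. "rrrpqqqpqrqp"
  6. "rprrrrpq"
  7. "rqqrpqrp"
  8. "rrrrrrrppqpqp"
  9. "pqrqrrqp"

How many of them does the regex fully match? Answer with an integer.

3

1 → match
2 → no match
3 → no match
4 → no match
5 → no match
6 → no match
7 → match
8 → match
9 → no match
Total matched: 3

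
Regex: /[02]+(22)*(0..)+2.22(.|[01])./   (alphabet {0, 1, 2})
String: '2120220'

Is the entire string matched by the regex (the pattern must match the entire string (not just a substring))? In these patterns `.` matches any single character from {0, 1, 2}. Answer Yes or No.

No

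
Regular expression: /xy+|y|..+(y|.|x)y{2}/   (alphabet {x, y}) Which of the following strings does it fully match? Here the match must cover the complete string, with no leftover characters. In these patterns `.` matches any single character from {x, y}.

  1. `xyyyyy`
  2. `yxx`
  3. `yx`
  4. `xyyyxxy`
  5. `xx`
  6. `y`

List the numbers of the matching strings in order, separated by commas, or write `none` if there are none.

1, 6

1 → match
2 → no match — must end with `y`
3 → no match — must end with `y`
4 → no match
5 → no match — must end with `y`
6 → match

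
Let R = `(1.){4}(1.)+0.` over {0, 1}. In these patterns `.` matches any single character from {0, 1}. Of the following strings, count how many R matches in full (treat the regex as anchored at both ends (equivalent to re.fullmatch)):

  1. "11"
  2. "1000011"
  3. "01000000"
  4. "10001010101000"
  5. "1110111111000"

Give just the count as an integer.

1. "11" → no match
2. "1000011" → no match
3. "01000000" → no match — must start with "1"
4 → no match
5 → no match
Total matched: 0

0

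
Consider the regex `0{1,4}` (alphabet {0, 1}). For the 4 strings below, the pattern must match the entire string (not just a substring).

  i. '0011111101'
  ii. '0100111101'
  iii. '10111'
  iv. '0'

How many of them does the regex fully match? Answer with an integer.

i. '0011111101' → no match — must end with '0'
ii. '0100111101' → no match — must end with '0'
iii. '10111' → no match — must start with '0'
iv. '0' → match
Total matched: 1

1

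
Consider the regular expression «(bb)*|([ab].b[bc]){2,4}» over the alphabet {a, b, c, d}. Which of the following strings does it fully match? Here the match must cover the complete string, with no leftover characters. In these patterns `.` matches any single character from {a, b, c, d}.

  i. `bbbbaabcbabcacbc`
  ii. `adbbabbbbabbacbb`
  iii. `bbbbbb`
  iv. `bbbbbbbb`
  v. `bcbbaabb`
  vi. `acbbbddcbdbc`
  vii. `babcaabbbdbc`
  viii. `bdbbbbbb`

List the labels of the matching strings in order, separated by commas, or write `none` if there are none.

i → match
ii → match
iii → match
iv → match
v → match
vi → no match
vii → match
viii → match

i, ii, iii, iv, v, vii, viii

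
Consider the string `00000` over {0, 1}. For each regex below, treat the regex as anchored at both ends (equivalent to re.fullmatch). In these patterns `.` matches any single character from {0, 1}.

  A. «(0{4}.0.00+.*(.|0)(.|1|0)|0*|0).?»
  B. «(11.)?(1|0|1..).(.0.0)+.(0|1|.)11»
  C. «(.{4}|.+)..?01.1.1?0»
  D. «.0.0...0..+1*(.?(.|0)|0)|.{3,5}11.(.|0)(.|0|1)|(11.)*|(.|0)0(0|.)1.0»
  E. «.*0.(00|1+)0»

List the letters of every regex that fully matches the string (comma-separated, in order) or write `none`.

A, E

A → match
B → no match — must end with `11`
C → no match
D → no match
E → match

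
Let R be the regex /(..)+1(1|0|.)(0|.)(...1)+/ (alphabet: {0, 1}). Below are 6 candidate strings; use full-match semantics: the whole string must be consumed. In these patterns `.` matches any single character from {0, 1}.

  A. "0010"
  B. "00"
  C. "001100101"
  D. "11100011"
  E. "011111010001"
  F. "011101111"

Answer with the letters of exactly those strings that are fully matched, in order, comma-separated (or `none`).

A. "0010" → no match — must end with "1"
B. "00" → no match — must end with "1"
C. "001100101" → match
D. "11100011" → no match
E. "011111010001" → no match
F. "011101111" → match

C, F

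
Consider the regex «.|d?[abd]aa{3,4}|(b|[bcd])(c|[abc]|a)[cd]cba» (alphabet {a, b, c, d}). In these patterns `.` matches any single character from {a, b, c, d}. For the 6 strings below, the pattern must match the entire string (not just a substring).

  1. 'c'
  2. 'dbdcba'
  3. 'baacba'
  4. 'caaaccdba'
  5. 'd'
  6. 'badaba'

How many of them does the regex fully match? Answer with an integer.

1 → match
2 → match
3 → no match
4 → no match
5 → match
6 → no match
Total matched: 3

3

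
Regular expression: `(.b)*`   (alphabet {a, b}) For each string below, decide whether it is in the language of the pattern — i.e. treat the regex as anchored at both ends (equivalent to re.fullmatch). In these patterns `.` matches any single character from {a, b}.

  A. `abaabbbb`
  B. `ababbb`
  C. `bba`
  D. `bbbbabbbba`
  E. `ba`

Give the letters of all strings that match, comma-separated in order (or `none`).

A. `abaabbbb` → no match
B. `ababbb` → match
C. `bba` → no match
D. `bbbbabbbba` → no match
E. `ba` → no match

B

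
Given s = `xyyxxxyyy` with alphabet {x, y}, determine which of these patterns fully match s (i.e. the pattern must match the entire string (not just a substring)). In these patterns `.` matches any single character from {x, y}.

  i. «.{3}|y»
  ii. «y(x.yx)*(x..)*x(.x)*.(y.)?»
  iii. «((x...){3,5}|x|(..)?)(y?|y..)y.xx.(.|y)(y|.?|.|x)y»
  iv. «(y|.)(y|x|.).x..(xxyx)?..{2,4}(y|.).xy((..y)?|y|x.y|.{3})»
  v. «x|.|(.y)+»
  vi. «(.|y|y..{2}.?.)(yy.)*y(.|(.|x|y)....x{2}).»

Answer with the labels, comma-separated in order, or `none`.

i → no match
ii → no match — must start with `y`
iii → match
iv → no match
v → no match
vi → no match

iii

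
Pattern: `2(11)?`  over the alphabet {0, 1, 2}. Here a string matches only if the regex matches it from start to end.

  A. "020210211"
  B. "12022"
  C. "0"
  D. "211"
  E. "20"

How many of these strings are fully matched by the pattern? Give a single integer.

A → no match — must start with "2"
B → no match — must start with "2"
C → no match — must start with "2"
D → match
E → no match
Total matched: 1

1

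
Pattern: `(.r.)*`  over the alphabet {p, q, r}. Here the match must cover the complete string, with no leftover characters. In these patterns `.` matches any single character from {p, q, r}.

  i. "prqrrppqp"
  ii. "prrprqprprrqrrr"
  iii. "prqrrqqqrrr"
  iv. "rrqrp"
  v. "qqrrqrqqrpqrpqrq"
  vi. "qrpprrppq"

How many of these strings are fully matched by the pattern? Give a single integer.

1

i → no match
ii → match
iii → no match
iv → no match
v → no match
vi → no match
Total matched: 1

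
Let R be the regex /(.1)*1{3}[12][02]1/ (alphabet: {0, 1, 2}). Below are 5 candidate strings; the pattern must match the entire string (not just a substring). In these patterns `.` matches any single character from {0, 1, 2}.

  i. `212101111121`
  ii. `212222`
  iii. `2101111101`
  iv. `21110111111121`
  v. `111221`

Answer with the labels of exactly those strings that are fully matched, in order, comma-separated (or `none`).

i → match
ii → no match — must end with `1`
iii → match
iv → match
v → match

i, iii, iv, v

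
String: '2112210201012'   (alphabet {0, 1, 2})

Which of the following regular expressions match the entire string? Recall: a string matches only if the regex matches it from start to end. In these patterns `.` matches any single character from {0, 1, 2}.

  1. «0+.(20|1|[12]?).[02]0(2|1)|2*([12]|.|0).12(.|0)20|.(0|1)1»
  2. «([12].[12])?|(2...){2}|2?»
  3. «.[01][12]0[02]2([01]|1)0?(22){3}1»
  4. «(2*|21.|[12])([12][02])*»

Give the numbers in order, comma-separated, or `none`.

1 → no match
2 → no match
3 → no match — must end with '221'
4 → match

4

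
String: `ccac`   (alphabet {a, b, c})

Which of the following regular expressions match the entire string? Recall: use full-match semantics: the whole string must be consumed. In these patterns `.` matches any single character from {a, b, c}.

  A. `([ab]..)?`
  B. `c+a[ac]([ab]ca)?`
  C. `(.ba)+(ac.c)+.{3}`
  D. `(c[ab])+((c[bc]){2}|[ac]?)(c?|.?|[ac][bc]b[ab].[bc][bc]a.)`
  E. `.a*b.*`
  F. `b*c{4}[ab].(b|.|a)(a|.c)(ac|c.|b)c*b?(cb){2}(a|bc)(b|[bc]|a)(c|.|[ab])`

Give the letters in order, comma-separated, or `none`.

A → no match
B → match
C → no match
D → no match
E → no match
F → no match

B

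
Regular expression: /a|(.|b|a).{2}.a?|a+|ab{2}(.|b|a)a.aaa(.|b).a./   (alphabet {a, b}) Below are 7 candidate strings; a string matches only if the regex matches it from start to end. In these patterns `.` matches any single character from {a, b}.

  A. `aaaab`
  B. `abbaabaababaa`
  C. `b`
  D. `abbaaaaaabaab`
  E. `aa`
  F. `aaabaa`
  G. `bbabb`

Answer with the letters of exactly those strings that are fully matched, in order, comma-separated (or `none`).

A → no match
B → no match
C → no match
D → match
E → match
F → no match
G → no match

D, E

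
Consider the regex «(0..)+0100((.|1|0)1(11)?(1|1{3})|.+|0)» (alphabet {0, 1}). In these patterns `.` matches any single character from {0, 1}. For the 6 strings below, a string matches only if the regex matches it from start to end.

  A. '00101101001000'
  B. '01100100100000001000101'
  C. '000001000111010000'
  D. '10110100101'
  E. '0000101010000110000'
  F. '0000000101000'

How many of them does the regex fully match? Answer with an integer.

2

A → match
B → match
C → no match
D → no match — must start with '0'
E → no match
F → no match
Total matched: 2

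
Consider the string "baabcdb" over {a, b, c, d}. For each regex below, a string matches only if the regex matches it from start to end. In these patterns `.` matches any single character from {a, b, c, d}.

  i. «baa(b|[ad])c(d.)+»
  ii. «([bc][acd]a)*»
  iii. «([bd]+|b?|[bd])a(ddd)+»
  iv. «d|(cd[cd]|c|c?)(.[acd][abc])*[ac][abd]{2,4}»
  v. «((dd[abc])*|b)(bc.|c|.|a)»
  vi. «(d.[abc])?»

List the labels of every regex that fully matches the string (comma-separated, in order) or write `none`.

i → match
ii → no match
iii → no match — must end with "ddd"
iv → no match
v → no match
vi → no match

i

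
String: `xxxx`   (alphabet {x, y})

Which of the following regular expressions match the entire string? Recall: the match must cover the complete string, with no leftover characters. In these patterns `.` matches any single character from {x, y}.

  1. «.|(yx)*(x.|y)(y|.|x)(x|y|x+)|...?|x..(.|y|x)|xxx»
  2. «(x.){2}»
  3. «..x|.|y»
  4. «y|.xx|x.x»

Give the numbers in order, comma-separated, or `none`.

1 → match
2 → match
3 → no match
4 → no match

1, 2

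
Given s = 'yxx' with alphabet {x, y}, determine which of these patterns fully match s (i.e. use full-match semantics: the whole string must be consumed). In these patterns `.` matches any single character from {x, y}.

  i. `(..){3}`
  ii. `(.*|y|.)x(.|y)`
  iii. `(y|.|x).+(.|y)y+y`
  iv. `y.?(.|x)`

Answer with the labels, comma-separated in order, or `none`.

i → no match
ii → match
iii → no match — must end with 'yy'
iv → match

ii, iv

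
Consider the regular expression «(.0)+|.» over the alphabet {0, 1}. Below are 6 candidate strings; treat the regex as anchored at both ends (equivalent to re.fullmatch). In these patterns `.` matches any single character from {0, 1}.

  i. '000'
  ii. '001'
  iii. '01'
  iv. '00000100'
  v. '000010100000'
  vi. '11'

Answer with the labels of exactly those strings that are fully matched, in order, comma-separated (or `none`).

i → no match
ii → no match
iii → no match
iv → no match
v → match
vi → no match

v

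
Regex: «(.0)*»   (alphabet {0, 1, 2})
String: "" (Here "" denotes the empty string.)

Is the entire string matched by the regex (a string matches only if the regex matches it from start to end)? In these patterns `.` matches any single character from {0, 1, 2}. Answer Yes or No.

Yes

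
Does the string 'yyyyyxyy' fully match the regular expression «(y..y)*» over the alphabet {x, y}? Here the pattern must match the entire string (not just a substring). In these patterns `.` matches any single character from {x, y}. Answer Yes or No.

Yes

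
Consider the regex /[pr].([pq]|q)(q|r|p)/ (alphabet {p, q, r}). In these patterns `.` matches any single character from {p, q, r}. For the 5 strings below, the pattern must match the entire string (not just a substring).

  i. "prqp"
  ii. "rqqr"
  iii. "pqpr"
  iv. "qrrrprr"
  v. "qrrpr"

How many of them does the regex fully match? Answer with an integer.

3

i → match
ii → match
iii → match
iv → no match
v → no match
Total matched: 3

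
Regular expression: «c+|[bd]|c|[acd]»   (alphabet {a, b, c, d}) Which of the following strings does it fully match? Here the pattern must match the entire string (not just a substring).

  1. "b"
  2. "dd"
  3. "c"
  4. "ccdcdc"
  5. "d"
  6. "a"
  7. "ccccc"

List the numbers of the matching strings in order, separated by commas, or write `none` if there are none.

1 → match
2 → no match
3 → match
4 → no match
5 → match
6 → match
7 → match

1, 3, 5, 6, 7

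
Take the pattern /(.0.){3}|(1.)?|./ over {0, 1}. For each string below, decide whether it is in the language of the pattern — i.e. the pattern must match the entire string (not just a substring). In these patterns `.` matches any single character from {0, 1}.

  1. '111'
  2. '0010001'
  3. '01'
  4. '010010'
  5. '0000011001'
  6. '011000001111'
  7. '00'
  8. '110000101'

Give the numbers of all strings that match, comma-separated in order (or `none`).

1 → no match
2 → no match
3 → no match
4 → no match
5 → no match
6 → no match
7 → no match
8 → no match

none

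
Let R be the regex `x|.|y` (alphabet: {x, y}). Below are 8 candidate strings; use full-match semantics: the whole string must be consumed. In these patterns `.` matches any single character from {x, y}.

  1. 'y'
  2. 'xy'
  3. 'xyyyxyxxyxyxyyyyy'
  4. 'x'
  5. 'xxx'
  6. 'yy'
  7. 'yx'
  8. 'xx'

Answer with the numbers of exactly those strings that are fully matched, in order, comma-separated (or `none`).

1 → match
2 → no match
3 → no match
4 → match
5 → no match
6 → no match
7 → no match
8 → no match

1, 4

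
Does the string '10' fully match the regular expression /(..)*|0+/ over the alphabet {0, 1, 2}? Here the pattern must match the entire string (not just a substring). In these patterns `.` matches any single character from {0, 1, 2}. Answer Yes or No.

Yes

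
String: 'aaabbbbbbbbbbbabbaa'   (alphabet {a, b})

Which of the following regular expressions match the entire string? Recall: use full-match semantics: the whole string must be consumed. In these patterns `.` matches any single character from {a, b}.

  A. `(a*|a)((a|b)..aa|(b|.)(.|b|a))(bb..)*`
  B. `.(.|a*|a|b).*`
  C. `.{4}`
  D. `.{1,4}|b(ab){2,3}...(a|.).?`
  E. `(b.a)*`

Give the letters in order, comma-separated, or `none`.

A, B

A → match
B → match
C → no match
D → no match
E → no match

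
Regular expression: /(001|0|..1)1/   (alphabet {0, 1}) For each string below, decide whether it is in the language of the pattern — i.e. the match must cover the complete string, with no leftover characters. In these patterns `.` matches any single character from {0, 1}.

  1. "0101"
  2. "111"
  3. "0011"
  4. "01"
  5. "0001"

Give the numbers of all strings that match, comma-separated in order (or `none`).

1 → no match
2 → no match
3 → match
4 → match
5 → no match

3, 4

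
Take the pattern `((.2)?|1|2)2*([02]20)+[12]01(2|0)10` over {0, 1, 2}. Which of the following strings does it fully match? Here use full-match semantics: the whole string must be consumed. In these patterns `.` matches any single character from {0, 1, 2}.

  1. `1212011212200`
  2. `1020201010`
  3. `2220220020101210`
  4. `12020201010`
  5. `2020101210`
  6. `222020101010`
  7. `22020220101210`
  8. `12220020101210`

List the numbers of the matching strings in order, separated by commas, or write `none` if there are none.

2, 3, 4, 5, 6, 7, 8

1 → no match — must end with `10`
2. `1020201010` → match
3 → match
4. `12020201010` → match
5. `2020101210` → match
6. `222020101010` → match
7 → match
8 → match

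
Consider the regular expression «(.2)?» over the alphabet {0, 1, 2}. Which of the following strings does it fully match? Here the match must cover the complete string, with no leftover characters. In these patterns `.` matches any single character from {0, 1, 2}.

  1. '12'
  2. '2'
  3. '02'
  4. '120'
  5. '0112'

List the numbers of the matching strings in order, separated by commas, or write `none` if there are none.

1 → match
2 → no match
3 → match
4 → no match
5 → no match

1, 3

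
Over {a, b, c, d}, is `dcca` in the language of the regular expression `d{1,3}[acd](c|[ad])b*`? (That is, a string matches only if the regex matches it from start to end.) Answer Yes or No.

No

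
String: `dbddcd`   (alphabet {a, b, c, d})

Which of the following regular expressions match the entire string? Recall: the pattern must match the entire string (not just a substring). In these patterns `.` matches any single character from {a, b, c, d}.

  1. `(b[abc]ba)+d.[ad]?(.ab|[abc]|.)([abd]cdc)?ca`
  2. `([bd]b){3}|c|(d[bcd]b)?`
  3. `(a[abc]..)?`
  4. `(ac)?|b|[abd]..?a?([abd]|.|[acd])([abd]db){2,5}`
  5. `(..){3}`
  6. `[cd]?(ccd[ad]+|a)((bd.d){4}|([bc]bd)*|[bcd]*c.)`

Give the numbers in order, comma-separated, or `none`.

5

1 → no match — must start with `b`
2 → no match
3 → no match
4 → no match
5 → match
6 → no match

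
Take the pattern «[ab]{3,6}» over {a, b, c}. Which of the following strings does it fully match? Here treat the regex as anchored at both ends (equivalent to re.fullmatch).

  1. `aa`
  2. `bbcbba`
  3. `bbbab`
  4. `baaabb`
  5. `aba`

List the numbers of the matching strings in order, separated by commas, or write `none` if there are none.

3, 4, 5

1 → no match
2 → no match
3 → match
4 → match
5 → match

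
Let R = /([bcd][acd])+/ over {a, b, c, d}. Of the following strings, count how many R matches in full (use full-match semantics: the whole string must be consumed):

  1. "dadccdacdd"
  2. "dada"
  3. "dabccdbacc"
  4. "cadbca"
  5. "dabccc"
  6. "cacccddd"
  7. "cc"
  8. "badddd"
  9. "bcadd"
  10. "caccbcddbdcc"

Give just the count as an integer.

7

1 → no match
2 → match
3 → match
4 → no match
5 → match
6 → match
7 → match
8 → match
9 → no match
10 → match
Total matched: 7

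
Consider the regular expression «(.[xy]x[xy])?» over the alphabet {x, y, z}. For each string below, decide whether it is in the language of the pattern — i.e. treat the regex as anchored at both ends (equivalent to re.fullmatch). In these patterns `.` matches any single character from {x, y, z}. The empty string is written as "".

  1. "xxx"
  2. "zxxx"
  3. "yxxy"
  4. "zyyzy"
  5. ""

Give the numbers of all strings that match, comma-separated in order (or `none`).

2, 3, 5

1 → no match
2 → match
3 → match
4 → no match
5 → match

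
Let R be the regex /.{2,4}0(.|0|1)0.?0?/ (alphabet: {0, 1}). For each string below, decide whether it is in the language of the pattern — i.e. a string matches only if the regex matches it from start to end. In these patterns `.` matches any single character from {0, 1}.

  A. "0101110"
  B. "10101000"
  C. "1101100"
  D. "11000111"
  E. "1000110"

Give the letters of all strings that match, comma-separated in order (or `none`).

A → no match
B → match
C → no match
D → no match
E → no match

B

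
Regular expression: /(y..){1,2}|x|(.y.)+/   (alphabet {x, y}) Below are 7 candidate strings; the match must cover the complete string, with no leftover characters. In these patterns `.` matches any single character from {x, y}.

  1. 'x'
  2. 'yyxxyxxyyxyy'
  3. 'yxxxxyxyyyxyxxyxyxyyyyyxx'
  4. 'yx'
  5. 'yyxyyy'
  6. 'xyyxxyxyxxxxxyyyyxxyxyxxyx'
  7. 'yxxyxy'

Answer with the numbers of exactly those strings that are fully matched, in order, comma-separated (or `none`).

1, 2, 5, 7

1 → match
2 → match
3 → no match
4 → no match
5 → match
6 → no match
7 → match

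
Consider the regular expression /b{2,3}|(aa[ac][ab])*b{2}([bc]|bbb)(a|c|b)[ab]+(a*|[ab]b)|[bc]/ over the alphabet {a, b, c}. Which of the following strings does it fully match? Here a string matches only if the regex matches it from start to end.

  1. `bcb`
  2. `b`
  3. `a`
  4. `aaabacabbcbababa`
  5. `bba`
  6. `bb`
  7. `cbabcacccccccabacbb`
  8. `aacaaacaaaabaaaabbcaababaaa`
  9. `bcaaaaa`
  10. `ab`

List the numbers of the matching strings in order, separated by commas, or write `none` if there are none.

1 → no match
2 → match
3 → no match
4 → no match
5 → no match
6 → match
7 → no match
8 → match
9 → no match
10 → no match

2, 6, 8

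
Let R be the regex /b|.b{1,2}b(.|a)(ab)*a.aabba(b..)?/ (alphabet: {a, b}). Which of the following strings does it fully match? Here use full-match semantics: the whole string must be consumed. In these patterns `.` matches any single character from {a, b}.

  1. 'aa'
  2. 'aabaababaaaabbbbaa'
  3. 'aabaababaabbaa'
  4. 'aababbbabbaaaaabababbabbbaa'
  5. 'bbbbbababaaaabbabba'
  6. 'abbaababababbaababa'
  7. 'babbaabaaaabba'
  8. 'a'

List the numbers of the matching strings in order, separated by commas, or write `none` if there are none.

5

1 → no match
2 → no match
3 → no match
4 → no match
5 → match
6 → no match
7 → no match
8 → no match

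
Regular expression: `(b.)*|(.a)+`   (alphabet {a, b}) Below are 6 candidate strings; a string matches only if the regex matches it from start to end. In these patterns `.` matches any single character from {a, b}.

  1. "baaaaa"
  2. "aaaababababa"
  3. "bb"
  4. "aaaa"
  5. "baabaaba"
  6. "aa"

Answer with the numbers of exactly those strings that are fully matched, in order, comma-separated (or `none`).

1, 2, 3, 4, 6

1 → match
2 → match
3 → match
4 → match
5 → no match
6 → match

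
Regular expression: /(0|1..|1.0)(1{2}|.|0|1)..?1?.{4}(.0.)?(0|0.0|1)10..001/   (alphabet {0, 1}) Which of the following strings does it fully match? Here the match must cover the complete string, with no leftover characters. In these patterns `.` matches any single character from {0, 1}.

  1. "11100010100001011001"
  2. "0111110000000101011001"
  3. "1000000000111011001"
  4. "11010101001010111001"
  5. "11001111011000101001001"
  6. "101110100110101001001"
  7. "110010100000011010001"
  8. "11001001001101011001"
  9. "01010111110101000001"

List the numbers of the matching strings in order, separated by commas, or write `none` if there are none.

1, 2, 5, 6, 7

1 → match
2 → match
3 → no match
4 → no match
5 → match
6 → match
7 → match
8 → no match
9 → no match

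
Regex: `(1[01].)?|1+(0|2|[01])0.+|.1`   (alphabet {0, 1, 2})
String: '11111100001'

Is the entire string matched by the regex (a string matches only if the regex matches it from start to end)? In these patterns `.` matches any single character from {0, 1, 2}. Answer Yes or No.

Yes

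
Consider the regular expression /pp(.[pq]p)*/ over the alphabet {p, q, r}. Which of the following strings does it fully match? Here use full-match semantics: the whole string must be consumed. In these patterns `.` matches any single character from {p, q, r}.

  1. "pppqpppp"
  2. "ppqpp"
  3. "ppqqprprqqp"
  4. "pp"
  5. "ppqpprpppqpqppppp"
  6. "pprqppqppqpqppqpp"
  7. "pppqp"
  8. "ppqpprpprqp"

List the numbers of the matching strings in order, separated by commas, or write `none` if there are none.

1, 2, 4, 5, 6, 7, 8

1 → match
2 → match
3 → no match
4 → match
5 → match
6 → match
7 → match
8 → match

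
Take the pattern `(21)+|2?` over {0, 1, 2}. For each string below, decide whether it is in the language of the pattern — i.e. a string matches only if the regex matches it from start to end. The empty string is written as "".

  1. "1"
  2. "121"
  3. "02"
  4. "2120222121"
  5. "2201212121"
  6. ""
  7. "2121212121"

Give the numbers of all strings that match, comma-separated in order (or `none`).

1 → no match
2 → no match
3 → no match
4 → no match
5 → no match
6 → match
7 → match

6, 7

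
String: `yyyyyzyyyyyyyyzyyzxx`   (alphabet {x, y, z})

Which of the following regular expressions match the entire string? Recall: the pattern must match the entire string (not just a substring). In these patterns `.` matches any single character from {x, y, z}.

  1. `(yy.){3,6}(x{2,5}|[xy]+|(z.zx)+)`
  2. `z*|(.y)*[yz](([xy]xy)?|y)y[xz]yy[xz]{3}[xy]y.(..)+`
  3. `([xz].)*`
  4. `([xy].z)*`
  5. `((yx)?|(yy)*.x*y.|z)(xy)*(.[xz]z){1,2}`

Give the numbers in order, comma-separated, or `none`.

1

1 → match
2 → no match
3 → no match
4 → no match
5 → no match — must end with `z`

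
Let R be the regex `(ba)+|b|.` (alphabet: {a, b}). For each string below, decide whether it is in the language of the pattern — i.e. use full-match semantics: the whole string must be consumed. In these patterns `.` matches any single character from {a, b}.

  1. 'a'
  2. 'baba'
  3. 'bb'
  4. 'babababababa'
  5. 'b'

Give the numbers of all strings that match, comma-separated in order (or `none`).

1 → match
2 → match
3 → no match
4 → match
5 → match

1, 2, 4, 5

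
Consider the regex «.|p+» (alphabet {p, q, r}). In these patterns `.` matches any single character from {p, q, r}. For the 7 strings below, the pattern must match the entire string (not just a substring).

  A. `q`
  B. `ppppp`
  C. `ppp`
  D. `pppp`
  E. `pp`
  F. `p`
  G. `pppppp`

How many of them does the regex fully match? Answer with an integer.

A → match
B → match
C → match
D → match
E → match
F → match
G → match
Total matched: 7

7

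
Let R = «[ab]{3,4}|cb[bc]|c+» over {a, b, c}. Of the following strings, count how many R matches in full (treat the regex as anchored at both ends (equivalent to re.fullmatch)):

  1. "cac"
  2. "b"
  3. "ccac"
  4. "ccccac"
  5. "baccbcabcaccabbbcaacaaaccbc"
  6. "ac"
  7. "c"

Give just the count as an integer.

1 → no match
2 → no match
3 → no match
4 → no match
5 → no match
6 → no match
7 → match
Total matched: 1

1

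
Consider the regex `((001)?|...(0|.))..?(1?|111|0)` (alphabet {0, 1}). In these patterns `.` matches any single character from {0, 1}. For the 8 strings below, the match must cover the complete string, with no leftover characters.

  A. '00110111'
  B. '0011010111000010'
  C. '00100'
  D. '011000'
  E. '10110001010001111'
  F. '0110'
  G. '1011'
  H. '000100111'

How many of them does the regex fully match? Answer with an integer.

A → match
B → no match
C → match
D → match
E → no match
F → no match
G → no match
H → match
Total matched: 4

4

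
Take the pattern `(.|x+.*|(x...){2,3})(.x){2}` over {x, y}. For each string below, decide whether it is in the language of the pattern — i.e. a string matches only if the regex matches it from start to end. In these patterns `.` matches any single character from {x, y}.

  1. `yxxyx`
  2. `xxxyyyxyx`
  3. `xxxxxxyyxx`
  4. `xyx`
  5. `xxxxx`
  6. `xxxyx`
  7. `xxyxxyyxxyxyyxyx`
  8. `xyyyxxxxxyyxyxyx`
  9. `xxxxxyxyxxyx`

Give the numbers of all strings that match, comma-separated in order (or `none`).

1 → match
2 → match
3 → no match
4 → no match
5 → match
6 → match
7 → match
8 → match
9 → match

1, 2, 5, 6, 7, 8, 9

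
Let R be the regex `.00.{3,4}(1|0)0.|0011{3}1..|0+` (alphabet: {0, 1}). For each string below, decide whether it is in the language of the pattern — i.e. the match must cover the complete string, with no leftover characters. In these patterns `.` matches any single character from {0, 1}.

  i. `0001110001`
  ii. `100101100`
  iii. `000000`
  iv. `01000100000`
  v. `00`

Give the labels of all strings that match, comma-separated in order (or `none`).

i → match
ii → match
iii → match
iv → no match
v → match

i, ii, iii, v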